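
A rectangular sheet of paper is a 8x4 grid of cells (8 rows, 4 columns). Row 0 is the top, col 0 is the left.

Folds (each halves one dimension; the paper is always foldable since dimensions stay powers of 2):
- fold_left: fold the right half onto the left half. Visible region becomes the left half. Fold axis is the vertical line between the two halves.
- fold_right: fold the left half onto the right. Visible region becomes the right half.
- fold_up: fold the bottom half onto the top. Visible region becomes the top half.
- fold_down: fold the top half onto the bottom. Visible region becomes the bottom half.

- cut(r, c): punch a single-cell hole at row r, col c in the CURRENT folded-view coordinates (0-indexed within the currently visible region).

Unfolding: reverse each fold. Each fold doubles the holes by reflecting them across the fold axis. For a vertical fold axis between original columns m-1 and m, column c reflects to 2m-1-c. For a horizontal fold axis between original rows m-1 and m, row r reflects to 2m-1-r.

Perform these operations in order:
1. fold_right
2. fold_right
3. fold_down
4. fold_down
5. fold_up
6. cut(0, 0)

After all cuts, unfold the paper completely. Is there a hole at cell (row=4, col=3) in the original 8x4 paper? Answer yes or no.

Op 1 fold_right: fold axis v@2; visible region now rows[0,8) x cols[2,4) = 8x2
Op 2 fold_right: fold axis v@3; visible region now rows[0,8) x cols[3,4) = 8x1
Op 3 fold_down: fold axis h@4; visible region now rows[4,8) x cols[3,4) = 4x1
Op 4 fold_down: fold axis h@6; visible region now rows[6,8) x cols[3,4) = 2x1
Op 5 fold_up: fold axis h@7; visible region now rows[6,7) x cols[3,4) = 1x1
Op 6 cut(0, 0): punch at orig (6,3); cuts so far [(6, 3)]; region rows[6,7) x cols[3,4) = 1x1
Unfold 1 (reflect across h@7): 2 holes -> [(6, 3), (7, 3)]
Unfold 2 (reflect across h@6): 4 holes -> [(4, 3), (5, 3), (6, 3), (7, 3)]
Unfold 3 (reflect across h@4): 8 holes -> [(0, 3), (1, 3), (2, 3), (3, 3), (4, 3), (5, 3), (6, 3), (7, 3)]
Unfold 4 (reflect across v@3): 16 holes -> [(0, 2), (0, 3), (1, 2), (1, 3), (2, 2), (2, 3), (3, 2), (3, 3), (4, 2), (4, 3), (5, 2), (5, 3), (6, 2), (6, 3), (7, 2), (7, 3)]
Unfold 5 (reflect across v@2): 32 holes -> [(0, 0), (0, 1), (0, 2), (0, 3), (1, 0), (1, 1), (1, 2), (1, 3), (2, 0), (2, 1), (2, 2), (2, 3), (3, 0), (3, 1), (3, 2), (3, 3), (4, 0), (4, 1), (4, 2), (4, 3), (5, 0), (5, 1), (5, 2), (5, 3), (6, 0), (6, 1), (6, 2), (6, 3), (7, 0), (7, 1), (7, 2), (7, 3)]
Holes: [(0, 0), (0, 1), (0, 2), (0, 3), (1, 0), (1, 1), (1, 2), (1, 3), (2, 0), (2, 1), (2, 2), (2, 3), (3, 0), (3, 1), (3, 2), (3, 3), (4, 0), (4, 1), (4, 2), (4, 3), (5, 0), (5, 1), (5, 2), (5, 3), (6, 0), (6, 1), (6, 2), (6, 3), (7, 0), (7, 1), (7, 2), (7, 3)]

Answer: yes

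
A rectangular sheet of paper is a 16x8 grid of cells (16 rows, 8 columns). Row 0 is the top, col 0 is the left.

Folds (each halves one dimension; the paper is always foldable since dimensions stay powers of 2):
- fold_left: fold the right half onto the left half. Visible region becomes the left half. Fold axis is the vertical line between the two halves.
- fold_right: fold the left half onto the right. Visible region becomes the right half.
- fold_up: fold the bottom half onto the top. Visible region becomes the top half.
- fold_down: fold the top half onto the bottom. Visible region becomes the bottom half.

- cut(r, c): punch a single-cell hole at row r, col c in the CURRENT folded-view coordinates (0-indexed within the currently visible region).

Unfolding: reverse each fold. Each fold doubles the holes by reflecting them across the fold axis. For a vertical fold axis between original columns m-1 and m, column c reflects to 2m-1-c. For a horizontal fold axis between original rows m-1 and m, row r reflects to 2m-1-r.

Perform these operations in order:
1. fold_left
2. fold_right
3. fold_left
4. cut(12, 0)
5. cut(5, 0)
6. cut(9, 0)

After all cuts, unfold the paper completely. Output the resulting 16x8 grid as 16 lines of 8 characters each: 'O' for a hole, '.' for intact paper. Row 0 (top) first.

Op 1 fold_left: fold axis v@4; visible region now rows[0,16) x cols[0,4) = 16x4
Op 2 fold_right: fold axis v@2; visible region now rows[0,16) x cols[2,4) = 16x2
Op 3 fold_left: fold axis v@3; visible region now rows[0,16) x cols[2,3) = 16x1
Op 4 cut(12, 0): punch at orig (12,2); cuts so far [(12, 2)]; region rows[0,16) x cols[2,3) = 16x1
Op 5 cut(5, 0): punch at orig (5,2); cuts so far [(5, 2), (12, 2)]; region rows[0,16) x cols[2,3) = 16x1
Op 6 cut(9, 0): punch at orig (9,2); cuts so far [(5, 2), (9, 2), (12, 2)]; region rows[0,16) x cols[2,3) = 16x1
Unfold 1 (reflect across v@3): 6 holes -> [(5, 2), (5, 3), (9, 2), (9, 3), (12, 2), (12, 3)]
Unfold 2 (reflect across v@2): 12 holes -> [(5, 0), (5, 1), (5, 2), (5, 3), (9, 0), (9, 1), (9, 2), (9, 3), (12, 0), (12, 1), (12, 2), (12, 3)]
Unfold 3 (reflect across v@4): 24 holes -> [(5, 0), (5, 1), (5, 2), (5, 3), (5, 4), (5, 5), (5, 6), (5, 7), (9, 0), (9, 1), (9, 2), (9, 3), (9, 4), (9, 5), (9, 6), (9, 7), (12, 0), (12, 1), (12, 2), (12, 3), (12, 4), (12, 5), (12, 6), (12, 7)]

Answer: ........
........
........
........
........
OOOOOOOO
........
........
........
OOOOOOOO
........
........
OOOOOOOO
........
........
........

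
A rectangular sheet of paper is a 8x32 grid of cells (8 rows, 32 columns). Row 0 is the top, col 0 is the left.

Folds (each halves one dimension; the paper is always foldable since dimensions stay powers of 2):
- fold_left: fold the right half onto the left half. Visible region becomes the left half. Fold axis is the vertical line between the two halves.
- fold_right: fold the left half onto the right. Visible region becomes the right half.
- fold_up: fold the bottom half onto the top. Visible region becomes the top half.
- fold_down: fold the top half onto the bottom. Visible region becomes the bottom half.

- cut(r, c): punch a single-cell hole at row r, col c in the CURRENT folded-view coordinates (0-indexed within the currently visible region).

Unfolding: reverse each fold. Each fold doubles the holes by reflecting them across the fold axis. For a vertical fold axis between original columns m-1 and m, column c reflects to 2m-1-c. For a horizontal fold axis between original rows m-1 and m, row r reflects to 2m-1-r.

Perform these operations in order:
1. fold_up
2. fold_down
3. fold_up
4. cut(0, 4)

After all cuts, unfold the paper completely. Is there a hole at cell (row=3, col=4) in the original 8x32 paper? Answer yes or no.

Op 1 fold_up: fold axis h@4; visible region now rows[0,4) x cols[0,32) = 4x32
Op 2 fold_down: fold axis h@2; visible region now rows[2,4) x cols[0,32) = 2x32
Op 3 fold_up: fold axis h@3; visible region now rows[2,3) x cols[0,32) = 1x32
Op 4 cut(0, 4): punch at orig (2,4); cuts so far [(2, 4)]; region rows[2,3) x cols[0,32) = 1x32
Unfold 1 (reflect across h@3): 2 holes -> [(2, 4), (3, 4)]
Unfold 2 (reflect across h@2): 4 holes -> [(0, 4), (1, 4), (2, 4), (3, 4)]
Unfold 3 (reflect across h@4): 8 holes -> [(0, 4), (1, 4), (2, 4), (3, 4), (4, 4), (5, 4), (6, 4), (7, 4)]
Holes: [(0, 4), (1, 4), (2, 4), (3, 4), (4, 4), (5, 4), (6, 4), (7, 4)]

Answer: yes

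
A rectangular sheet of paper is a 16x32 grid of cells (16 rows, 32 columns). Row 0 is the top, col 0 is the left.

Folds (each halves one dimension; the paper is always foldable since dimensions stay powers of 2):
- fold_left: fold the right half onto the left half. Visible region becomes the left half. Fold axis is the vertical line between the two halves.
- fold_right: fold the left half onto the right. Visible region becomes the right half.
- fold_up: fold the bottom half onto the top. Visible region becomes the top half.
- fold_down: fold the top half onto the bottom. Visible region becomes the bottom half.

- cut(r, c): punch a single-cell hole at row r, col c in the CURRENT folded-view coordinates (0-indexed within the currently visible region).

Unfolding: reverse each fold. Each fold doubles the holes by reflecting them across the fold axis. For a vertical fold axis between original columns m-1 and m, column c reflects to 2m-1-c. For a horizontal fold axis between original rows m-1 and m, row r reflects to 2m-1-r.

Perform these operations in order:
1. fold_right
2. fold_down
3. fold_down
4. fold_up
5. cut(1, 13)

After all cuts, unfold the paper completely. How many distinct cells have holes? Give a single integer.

Answer: 16

Derivation:
Op 1 fold_right: fold axis v@16; visible region now rows[0,16) x cols[16,32) = 16x16
Op 2 fold_down: fold axis h@8; visible region now rows[8,16) x cols[16,32) = 8x16
Op 3 fold_down: fold axis h@12; visible region now rows[12,16) x cols[16,32) = 4x16
Op 4 fold_up: fold axis h@14; visible region now rows[12,14) x cols[16,32) = 2x16
Op 5 cut(1, 13): punch at orig (13,29); cuts so far [(13, 29)]; region rows[12,14) x cols[16,32) = 2x16
Unfold 1 (reflect across h@14): 2 holes -> [(13, 29), (14, 29)]
Unfold 2 (reflect across h@12): 4 holes -> [(9, 29), (10, 29), (13, 29), (14, 29)]
Unfold 3 (reflect across h@8): 8 holes -> [(1, 29), (2, 29), (5, 29), (6, 29), (9, 29), (10, 29), (13, 29), (14, 29)]
Unfold 4 (reflect across v@16): 16 holes -> [(1, 2), (1, 29), (2, 2), (2, 29), (5, 2), (5, 29), (6, 2), (6, 29), (9, 2), (9, 29), (10, 2), (10, 29), (13, 2), (13, 29), (14, 2), (14, 29)]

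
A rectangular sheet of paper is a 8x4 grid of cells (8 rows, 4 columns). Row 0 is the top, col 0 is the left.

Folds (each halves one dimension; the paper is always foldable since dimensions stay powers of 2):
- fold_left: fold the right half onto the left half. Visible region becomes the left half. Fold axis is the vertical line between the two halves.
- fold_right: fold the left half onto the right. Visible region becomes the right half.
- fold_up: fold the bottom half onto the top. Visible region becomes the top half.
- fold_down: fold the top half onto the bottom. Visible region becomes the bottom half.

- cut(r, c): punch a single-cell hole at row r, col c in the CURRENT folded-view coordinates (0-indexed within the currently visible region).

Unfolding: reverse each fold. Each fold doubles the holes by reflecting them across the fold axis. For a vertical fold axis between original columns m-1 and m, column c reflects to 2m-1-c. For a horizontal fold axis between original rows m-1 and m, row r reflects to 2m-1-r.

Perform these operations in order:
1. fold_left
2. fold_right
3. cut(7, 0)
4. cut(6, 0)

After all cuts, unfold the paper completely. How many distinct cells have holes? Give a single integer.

Answer: 8

Derivation:
Op 1 fold_left: fold axis v@2; visible region now rows[0,8) x cols[0,2) = 8x2
Op 2 fold_right: fold axis v@1; visible region now rows[0,8) x cols[1,2) = 8x1
Op 3 cut(7, 0): punch at orig (7,1); cuts so far [(7, 1)]; region rows[0,8) x cols[1,2) = 8x1
Op 4 cut(6, 0): punch at orig (6,1); cuts so far [(6, 1), (7, 1)]; region rows[0,8) x cols[1,2) = 8x1
Unfold 1 (reflect across v@1): 4 holes -> [(6, 0), (6, 1), (7, 0), (7, 1)]
Unfold 2 (reflect across v@2): 8 holes -> [(6, 0), (6, 1), (6, 2), (6, 3), (7, 0), (7, 1), (7, 2), (7, 3)]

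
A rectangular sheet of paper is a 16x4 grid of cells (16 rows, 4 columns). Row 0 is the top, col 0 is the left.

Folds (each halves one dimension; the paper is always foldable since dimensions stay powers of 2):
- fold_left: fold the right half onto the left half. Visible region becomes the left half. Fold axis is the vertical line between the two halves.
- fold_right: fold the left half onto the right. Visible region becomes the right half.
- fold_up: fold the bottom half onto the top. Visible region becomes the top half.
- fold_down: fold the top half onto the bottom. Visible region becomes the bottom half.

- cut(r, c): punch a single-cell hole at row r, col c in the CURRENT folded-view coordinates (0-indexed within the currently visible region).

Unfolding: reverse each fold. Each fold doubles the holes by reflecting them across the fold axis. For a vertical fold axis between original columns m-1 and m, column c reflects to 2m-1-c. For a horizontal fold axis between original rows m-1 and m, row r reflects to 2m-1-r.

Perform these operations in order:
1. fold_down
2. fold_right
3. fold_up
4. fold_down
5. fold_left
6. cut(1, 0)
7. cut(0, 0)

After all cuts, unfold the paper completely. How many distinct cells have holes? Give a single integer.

Op 1 fold_down: fold axis h@8; visible region now rows[8,16) x cols[0,4) = 8x4
Op 2 fold_right: fold axis v@2; visible region now rows[8,16) x cols[2,4) = 8x2
Op 3 fold_up: fold axis h@12; visible region now rows[8,12) x cols[2,4) = 4x2
Op 4 fold_down: fold axis h@10; visible region now rows[10,12) x cols[2,4) = 2x2
Op 5 fold_left: fold axis v@3; visible region now rows[10,12) x cols[2,3) = 2x1
Op 6 cut(1, 0): punch at orig (11,2); cuts so far [(11, 2)]; region rows[10,12) x cols[2,3) = 2x1
Op 7 cut(0, 0): punch at orig (10,2); cuts so far [(10, 2), (11, 2)]; region rows[10,12) x cols[2,3) = 2x1
Unfold 1 (reflect across v@3): 4 holes -> [(10, 2), (10, 3), (11, 2), (11, 3)]
Unfold 2 (reflect across h@10): 8 holes -> [(8, 2), (8, 3), (9, 2), (9, 3), (10, 2), (10, 3), (11, 2), (11, 3)]
Unfold 3 (reflect across h@12): 16 holes -> [(8, 2), (8, 3), (9, 2), (9, 3), (10, 2), (10, 3), (11, 2), (11, 3), (12, 2), (12, 3), (13, 2), (13, 3), (14, 2), (14, 3), (15, 2), (15, 3)]
Unfold 4 (reflect across v@2): 32 holes -> [(8, 0), (8, 1), (8, 2), (8, 3), (9, 0), (9, 1), (9, 2), (9, 3), (10, 0), (10, 1), (10, 2), (10, 3), (11, 0), (11, 1), (11, 2), (11, 3), (12, 0), (12, 1), (12, 2), (12, 3), (13, 0), (13, 1), (13, 2), (13, 3), (14, 0), (14, 1), (14, 2), (14, 3), (15, 0), (15, 1), (15, 2), (15, 3)]
Unfold 5 (reflect across h@8): 64 holes -> [(0, 0), (0, 1), (0, 2), (0, 3), (1, 0), (1, 1), (1, 2), (1, 3), (2, 0), (2, 1), (2, 2), (2, 3), (3, 0), (3, 1), (3, 2), (3, 3), (4, 0), (4, 1), (4, 2), (4, 3), (5, 0), (5, 1), (5, 2), (5, 3), (6, 0), (6, 1), (6, 2), (6, 3), (7, 0), (7, 1), (7, 2), (7, 3), (8, 0), (8, 1), (8, 2), (8, 3), (9, 0), (9, 1), (9, 2), (9, 3), (10, 0), (10, 1), (10, 2), (10, 3), (11, 0), (11, 1), (11, 2), (11, 3), (12, 0), (12, 1), (12, 2), (12, 3), (13, 0), (13, 1), (13, 2), (13, 3), (14, 0), (14, 1), (14, 2), (14, 3), (15, 0), (15, 1), (15, 2), (15, 3)]

Answer: 64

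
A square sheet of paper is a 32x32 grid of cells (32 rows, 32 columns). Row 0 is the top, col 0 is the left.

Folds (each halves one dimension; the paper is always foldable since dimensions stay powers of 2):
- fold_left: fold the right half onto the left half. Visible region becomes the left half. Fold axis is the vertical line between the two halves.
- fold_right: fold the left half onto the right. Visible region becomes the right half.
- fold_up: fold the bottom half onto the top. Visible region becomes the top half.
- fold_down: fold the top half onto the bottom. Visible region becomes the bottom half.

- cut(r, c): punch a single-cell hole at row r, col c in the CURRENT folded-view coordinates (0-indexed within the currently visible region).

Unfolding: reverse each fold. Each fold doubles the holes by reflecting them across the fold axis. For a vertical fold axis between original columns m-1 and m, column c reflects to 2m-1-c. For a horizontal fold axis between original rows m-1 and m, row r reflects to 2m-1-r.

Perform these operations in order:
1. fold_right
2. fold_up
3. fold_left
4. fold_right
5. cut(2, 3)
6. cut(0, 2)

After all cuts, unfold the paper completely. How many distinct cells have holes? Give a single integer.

Answer: 32

Derivation:
Op 1 fold_right: fold axis v@16; visible region now rows[0,32) x cols[16,32) = 32x16
Op 2 fold_up: fold axis h@16; visible region now rows[0,16) x cols[16,32) = 16x16
Op 3 fold_left: fold axis v@24; visible region now rows[0,16) x cols[16,24) = 16x8
Op 4 fold_right: fold axis v@20; visible region now rows[0,16) x cols[20,24) = 16x4
Op 5 cut(2, 3): punch at orig (2,23); cuts so far [(2, 23)]; region rows[0,16) x cols[20,24) = 16x4
Op 6 cut(0, 2): punch at orig (0,22); cuts so far [(0, 22), (2, 23)]; region rows[0,16) x cols[20,24) = 16x4
Unfold 1 (reflect across v@20): 4 holes -> [(0, 17), (0, 22), (2, 16), (2, 23)]
Unfold 2 (reflect across v@24): 8 holes -> [(0, 17), (0, 22), (0, 25), (0, 30), (2, 16), (2, 23), (2, 24), (2, 31)]
Unfold 3 (reflect across h@16): 16 holes -> [(0, 17), (0, 22), (0, 25), (0, 30), (2, 16), (2, 23), (2, 24), (2, 31), (29, 16), (29, 23), (29, 24), (29, 31), (31, 17), (31, 22), (31, 25), (31, 30)]
Unfold 4 (reflect across v@16): 32 holes -> [(0, 1), (0, 6), (0, 9), (0, 14), (0, 17), (0, 22), (0, 25), (0, 30), (2, 0), (2, 7), (2, 8), (2, 15), (2, 16), (2, 23), (2, 24), (2, 31), (29, 0), (29, 7), (29, 8), (29, 15), (29, 16), (29, 23), (29, 24), (29, 31), (31, 1), (31, 6), (31, 9), (31, 14), (31, 17), (31, 22), (31, 25), (31, 30)]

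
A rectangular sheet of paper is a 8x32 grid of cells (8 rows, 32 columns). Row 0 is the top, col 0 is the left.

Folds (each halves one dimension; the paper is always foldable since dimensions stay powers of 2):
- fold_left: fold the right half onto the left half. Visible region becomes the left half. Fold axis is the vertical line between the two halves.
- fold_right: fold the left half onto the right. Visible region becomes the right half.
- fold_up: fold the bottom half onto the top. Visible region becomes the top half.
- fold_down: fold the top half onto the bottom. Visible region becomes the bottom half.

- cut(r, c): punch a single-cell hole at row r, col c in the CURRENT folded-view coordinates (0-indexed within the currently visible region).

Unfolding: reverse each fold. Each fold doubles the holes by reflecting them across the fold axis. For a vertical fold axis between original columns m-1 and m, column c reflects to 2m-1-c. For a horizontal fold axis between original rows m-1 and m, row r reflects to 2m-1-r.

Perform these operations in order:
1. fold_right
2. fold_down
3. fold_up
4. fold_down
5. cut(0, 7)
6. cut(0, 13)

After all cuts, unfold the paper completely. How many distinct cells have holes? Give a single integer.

Answer: 32

Derivation:
Op 1 fold_right: fold axis v@16; visible region now rows[0,8) x cols[16,32) = 8x16
Op 2 fold_down: fold axis h@4; visible region now rows[4,8) x cols[16,32) = 4x16
Op 3 fold_up: fold axis h@6; visible region now rows[4,6) x cols[16,32) = 2x16
Op 4 fold_down: fold axis h@5; visible region now rows[5,6) x cols[16,32) = 1x16
Op 5 cut(0, 7): punch at orig (5,23); cuts so far [(5, 23)]; region rows[5,6) x cols[16,32) = 1x16
Op 6 cut(0, 13): punch at orig (5,29); cuts so far [(5, 23), (5, 29)]; region rows[5,6) x cols[16,32) = 1x16
Unfold 1 (reflect across h@5): 4 holes -> [(4, 23), (4, 29), (5, 23), (5, 29)]
Unfold 2 (reflect across h@6): 8 holes -> [(4, 23), (4, 29), (5, 23), (5, 29), (6, 23), (6, 29), (7, 23), (7, 29)]
Unfold 3 (reflect across h@4): 16 holes -> [(0, 23), (0, 29), (1, 23), (1, 29), (2, 23), (2, 29), (3, 23), (3, 29), (4, 23), (4, 29), (5, 23), (5, 29), (6, 23), (6, 29), (7, 23), (7, 29)]
Unfold 4 (reflect across v@16): 32 holes -> [(0, 2), (0, 8), (0, 23), (0, 29), (1, 2), (1, 8), (1, 23), (1, 29), (2, 2), (2, 8), (2, 23), (2, 29), (3, 2), (3, 8), (3, 23), (3, 29), (4, 2), (4, 8), (4, 23), (4, 29), (5, 2), (5, 8), (5, 23), (5, 29), (6, 2), (6, 8), (6, 23), (6, 29), (7, 2), (7, 8), (7, 23), (7, 29)]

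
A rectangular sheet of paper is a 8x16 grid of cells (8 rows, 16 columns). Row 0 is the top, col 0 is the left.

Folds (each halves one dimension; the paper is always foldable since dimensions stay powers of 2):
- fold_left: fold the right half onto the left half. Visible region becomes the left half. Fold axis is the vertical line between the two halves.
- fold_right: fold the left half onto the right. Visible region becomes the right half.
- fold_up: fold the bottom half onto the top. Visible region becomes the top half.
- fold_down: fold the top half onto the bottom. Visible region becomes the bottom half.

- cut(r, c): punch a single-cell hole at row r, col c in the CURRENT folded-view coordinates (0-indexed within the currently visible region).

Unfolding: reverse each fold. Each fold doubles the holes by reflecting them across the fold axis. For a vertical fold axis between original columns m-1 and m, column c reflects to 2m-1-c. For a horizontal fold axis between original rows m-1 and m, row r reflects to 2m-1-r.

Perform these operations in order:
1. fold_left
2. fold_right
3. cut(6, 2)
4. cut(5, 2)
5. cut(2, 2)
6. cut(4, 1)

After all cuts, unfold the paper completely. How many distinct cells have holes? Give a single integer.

Answer: 16

Derivation:
Op 1 fold_left: fold axis v@8; visible region now rows[0,8) x cols[0,8) = 8x8
Op 2 fold_right: fold axis v@4; visible region now rows[0,8) x cols[4,8) = 8x4
Op 3 cut(6, 2): punch at orig (6,6); cuts so far [(6, 6)]; region rows[0,8) x cols[4,8) = 8x4
Op 4 cut(5, 2): punch at orig (5,6); cuts so far [(5, 6), (6, 6)]; region rows[0,8) x cols[4,8) = 8x4
Op 5 cut(2, 2): punch at orig (2,6); cuts so far [(2, 6), (5, 6), (6, 6)]; region rows[0,8) x cols[4,8) = 8x4
Op 6 cut(4, 1): punch at orig (4,5); cuts so far [(2, 6), (4, 5), (5, 6), (6, 6)]; region rows[0,8) x cols[4,8) = 8x4
Unfold 1 (reflect across v@4): 8 holes -> [(2, 1), (2, 6), (4, 2), (4, 5), (5, 1), (5, 6), (6, 1), (6, 6)]
Unfold 2 (reflect across v@8): 16 holes -> [(2, 1), (2, 6), (2, 9), (2, 14), (4, 2), (4, 5), (4, 10), (4, 13), (5, 1), (5, 6), (5, 9), (5, 14), (6, 1), (6, 6), (6, 9), (6, 14)]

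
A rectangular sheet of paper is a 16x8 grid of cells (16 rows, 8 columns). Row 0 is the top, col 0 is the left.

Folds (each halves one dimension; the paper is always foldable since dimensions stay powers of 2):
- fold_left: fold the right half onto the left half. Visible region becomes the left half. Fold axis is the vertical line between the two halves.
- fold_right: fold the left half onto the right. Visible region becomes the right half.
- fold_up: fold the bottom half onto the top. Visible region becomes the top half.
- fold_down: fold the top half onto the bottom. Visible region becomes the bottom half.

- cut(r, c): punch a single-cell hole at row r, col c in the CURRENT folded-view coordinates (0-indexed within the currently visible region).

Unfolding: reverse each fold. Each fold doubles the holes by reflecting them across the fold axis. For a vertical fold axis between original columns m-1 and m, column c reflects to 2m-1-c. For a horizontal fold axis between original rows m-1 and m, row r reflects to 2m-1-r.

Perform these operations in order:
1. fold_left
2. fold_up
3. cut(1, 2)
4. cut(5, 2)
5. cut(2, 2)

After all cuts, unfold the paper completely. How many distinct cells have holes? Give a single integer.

Op 1 fold_left: fold axis v@4; visible region now rows[0,16) x cols[0,4) = 16x4
Op 2 fold_up: fold axis h@8; visible region now rows[0,8) x cols[0,4) = 8x4
Op 3 cut(1, 2): punch at orig (1,2); cuts so far [(1, 2)]; region rows[0,8) x cols[0,4) = 8x4
Op 4 cut(5, 2): punch at orig (5,2); cuts so far [(1, 2), (5, 2)]; region rows[0,8) x cols[0,4) = 8x4
Op 5 cut(2, 2): punch at orig (2,2); cuts so far [(1, 2), (2, 2), (5, 2)]; region rows[0,8) x cols[0,4) = 8x4
Unfold 1 (reflect across h@8): 6 holes -> [(1, 2), (2, 2), (5, 2), (10, 2), (13, 2), (14, 2)]
Unfold 2 (reflect across v@4): 12 holes -> [(1, 2), (1, 5), (2, 2), (2, 5), (5, 2), (5, 5), (10, 2), (10, 5), (13, 2), (13, 5), (14, 2), (14, 5)]

Answer: 12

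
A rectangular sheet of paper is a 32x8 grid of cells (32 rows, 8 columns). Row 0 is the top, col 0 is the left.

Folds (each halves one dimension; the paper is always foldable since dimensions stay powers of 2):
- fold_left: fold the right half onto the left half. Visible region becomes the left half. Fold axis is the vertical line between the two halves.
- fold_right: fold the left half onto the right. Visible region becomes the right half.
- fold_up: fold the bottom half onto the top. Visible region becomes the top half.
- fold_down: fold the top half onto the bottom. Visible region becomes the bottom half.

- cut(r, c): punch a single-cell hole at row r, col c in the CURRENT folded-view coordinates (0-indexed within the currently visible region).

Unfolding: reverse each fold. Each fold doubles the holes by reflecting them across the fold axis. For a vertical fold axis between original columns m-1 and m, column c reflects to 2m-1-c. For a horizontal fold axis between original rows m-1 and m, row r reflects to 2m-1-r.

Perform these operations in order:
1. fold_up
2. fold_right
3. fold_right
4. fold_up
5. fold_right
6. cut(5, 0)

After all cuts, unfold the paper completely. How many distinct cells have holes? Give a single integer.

Op 1 fold_up: fold axis h@16; visible region now rows[0,16) x cols[0,8) = 16x8
Op 2 fold_right: fold axis v@4; visible region now rows[0,16) x cols[4,8) = 16x4
Op 3 fold_right: fold axis v@6; visible region now rows[0,16) x cols[6,8) = 16x2
Op 4 fold_up: fold axis h@8; visible region now rows[0,8) x cols[6,8) = 8x2
Op 5 fold_right: fold axis v@7; visible region now rows[0,8) x cols[7,8) = 8x1
Op 6 cut(5, 0): punch at orig (5,7); cuts so far [(5, 7)]; region rows[0,8) x cols[7,8) = 8x1
Unfold 1 (reflect across v@7): 2 holes -> [(5, 6), (5, 7)]
Unfold 2 (reflect across h@8): 4 holes -> [(5, 6), (5, 7), (10, 6), (10, 7)]
Unfold 3 (reflect across v@6): 8 holes -> [(5, 4), (5, 5), (5, 6), (5, 7), (10, 4), (10, 5), (10, 6), (10, 7)]
Unfold 4 (reflect across v@4): 16 holes -> [(5, 0), (5, 1), (5, 2), (5, 3), (5, 4), (5, 5), (5, 6), (5, 7), (10, 0), (10, 1), (10, 2), (10, 3), (10, 4), (10, 5), (10, 6), (10, 7)]
Unfold 5 (reflect across h@16): 32 holes -> [(5, 0), (5, 1), (5, 2), (5, 3), (5, 4), (5, 5), (5, 6), (5, 7), (10, 0), (10, 1), (10, 2), (10, 3), (10, 4), (10, 5), (10, 6), (10, 7), (21, 0), (21, 1), (21, 2), (21, 3), (21, 4), (21, 5), (21, 6), (21, 7), (26, 0), (26, 1), (26, 2), (26, 3), (26, 4), (26, 5), (26, 6), (26, 7)]

Answer: 32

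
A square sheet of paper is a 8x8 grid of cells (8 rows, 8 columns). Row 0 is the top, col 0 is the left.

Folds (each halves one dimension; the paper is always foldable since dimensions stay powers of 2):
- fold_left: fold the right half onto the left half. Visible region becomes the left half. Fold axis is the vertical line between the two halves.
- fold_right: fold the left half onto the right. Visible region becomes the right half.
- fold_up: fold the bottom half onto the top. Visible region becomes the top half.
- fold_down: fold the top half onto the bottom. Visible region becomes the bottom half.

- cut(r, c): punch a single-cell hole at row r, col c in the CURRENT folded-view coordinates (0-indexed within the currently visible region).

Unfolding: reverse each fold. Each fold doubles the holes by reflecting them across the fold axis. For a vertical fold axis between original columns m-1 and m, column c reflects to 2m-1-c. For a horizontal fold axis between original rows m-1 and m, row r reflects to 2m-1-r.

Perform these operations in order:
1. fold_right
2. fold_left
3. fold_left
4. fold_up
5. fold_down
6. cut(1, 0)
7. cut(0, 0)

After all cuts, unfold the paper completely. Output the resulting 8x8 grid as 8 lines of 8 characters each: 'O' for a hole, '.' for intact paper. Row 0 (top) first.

Answer: OOOOOOOO
OOOOOOOO
OOOOOOOO
OOOOOOOO
OOOOOOOO
OOOOOOOO
OOOOOOOO
OOOOOOOO

Derivation:
Op 1 fold_right: fold axis v@4; visible region now rows[0,8) x cols[4,8) = 8x4
Op 2 fold_left: fold axis v@6; visible region now rows[0,8) x cols[4,6) = 8x2
Op 3 fold_left: fold axis v@5; visible region now rows[0,8) x cols[4,5) = 8x1
Op 4 fold_up: fold axis h@4; visible region now rows[0,4) x cols[4,5) = 4x1
Op 5 fold_down: fold axis h@2; visible region now rows[2,4) x cols[4,5) = 2x1
Op 6 cut(1, 0): punch at orig (3,4); cuts so far [(3, 4)]; region rows[2,4) x cols[4,5) = 2x1
Op 7 cut(0, 0): punch at orig (2,4); cuts so far [(2, 4), (3, 4)]; region rows[2,4) x cols[4,5) = 2x1
Unfold 1 (reflect across h@2): 4 holes -> [(0, 4), (1, 4), (2, 4), (3, 4)]
Unfold 2 (reflect across h@4): 8 holes -> [(0, 4), (1, 4), (2, 4), (3, 4), (4, 4), (5, 4), (6, 4), (7, 4)]
Unfold 3 (reflect across v@5): 16 holes -> [(0, 4), (0, 5), (1, 4), (1, 5), (2, 4), (2, 5), (3, 4), (3, 5), (4, 4), (4, 5), (5, 4), (5, 5), (6, 4), (6, 5), (7, 4), (7, 5)]
Unfold 4 (reflect across v@6): 32 holes -> [(0, 4), (0, 5), (0, 6), (0, 7), (1, 4), (1, 5), (1, 6), (1, 7), (2, 4), (2, 5), (2, 6), (2, 7), (3, 4), (3, 5), (3, 6), (3, 7), (4, 4), (4, 5), (4, 6), (4, 7), (5, 4), (5, 5), (5, 6), (5, 7), (6, 4), (6, 5), (6, 6), (6, 7), (7, 4), (7, 5), (7, 6), (7, 7)]
Unfold 5 (reflect across v@4): 64 holes -> [(0, 0), (0, 1), (0, 2), (0, 3), (0, 4), (0, 5), (0, 6), (0, 7), (1, 0), (1, 1), (1, 2), (1, 3), (1, 4), (1, 5), (1, 6), (1, 7), (2, 0), (2, 1), (2, 2), (2, 3), (2, 4), (2, 5), (2, 6), (2, 7), (3, 0), (3, 1), (3, 2), (3, 3), (3, 4), (3, 5), (3, 6), (3, 7), (4, 0), (4, 1), (4, 2), (4, 3), (4, 4), (4, 5), (4, 6), (4, 7), (5, 0), (5, 1), (5, 2), (5, 3), (5, 4), (5, 5), (5, 6), (5, 7), (6, 0), (6, 1), (6, 2), (6, 3), (6, 4), (6, 5), (6, 6), (6, 7), (7, 0), (7, 1), (7, 2), (7, 3), (7, 4), (7, 5), (7, 6), (7, 7)]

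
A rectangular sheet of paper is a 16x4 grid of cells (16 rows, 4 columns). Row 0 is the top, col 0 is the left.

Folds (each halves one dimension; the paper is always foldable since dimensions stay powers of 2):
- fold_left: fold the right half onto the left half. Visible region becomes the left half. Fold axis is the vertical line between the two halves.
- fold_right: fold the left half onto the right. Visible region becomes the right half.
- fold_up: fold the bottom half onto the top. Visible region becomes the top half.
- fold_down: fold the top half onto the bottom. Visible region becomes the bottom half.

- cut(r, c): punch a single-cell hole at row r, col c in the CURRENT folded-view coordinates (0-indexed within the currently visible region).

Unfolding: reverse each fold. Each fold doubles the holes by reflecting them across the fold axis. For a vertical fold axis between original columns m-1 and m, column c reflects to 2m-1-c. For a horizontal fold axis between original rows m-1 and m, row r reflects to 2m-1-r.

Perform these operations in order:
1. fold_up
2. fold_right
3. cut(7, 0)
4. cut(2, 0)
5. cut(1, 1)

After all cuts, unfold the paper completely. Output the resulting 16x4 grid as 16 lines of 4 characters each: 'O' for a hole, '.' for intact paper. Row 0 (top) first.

Op 1 fold_up: fold axis h@8; visible region now rows[0,8) x cols[0,4) = 8x4
Op 2 fold_right: fold axis v@2; visible region now rows[0,8) x cols[2,4) = 8x2
Op 3 cut(7, 0): punch at orig (7,2); cuts so far [(7, 2)]; region rows[0,8) x cols[2,4) = 8x2
Op 4 cut(2, 0): punch at orig (2,2); cuts so far [(2, 2), (7, 2)]; region rows[0,8) x cols[2,4) = 8x2
Op 5 cut(1, 1): punch at orig (1,3); cuts so far [(1, 3), (2, 2), (7, 2)]; region rows[0,8) x cols[2,4) = 8x2
Unfold 1 (reflect across v@2): 6 holes -> [(1, 0), (1, 3), (2, 1), (2, 2), (7, 1), (7, 2)]
Unfold 2 (reflect across h@8): 12 holes -> [(1, 0), (1, 3), (2, 1), (2, 2), (7, 1), (7, 2), (8, 1), (8, 2), (13, 1), (13, 2), (14, 0), (14, 3)]

Answer: ....
O..O
.OO.
....
....
....
....
.OO.
.OO.
....
....
....
....
.OO.
O..O
....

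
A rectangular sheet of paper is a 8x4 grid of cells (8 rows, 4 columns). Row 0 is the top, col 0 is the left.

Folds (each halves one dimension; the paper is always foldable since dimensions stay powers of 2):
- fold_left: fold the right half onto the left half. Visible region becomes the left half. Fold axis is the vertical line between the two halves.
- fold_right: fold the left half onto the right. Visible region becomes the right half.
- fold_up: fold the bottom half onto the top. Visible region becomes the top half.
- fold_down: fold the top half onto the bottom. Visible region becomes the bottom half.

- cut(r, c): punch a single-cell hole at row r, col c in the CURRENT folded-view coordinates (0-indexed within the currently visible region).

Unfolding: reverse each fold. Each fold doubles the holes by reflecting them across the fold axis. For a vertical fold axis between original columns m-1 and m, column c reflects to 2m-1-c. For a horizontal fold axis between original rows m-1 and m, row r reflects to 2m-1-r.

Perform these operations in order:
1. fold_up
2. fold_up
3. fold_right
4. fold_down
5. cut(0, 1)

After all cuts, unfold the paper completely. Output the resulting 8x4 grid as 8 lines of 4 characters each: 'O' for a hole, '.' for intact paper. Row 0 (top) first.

Answer: O..O
O..O
O..O
O..O
O..O
O..O
O..O
O..O

Derivation:
Op 1 fold_up: fold axis h@4; visible region now rows[0,4) x cols[0,4) = 4x4
Op 2 fold_up: fold axis h@2; visible region now rows[0,2) x cols[0,4) = 2x4
Op 3 fold_right: fold axis v@2; visible region now rows[0,2) x cols[2,4) = 2x2
Op 4 fold_down: fold axis h@1; visible region now rows[1,2) x cols[2,4) = 1x2
Op 5 cut(0, 1): punch at orig (1,3); cuts so far [(1, 3)]; region rows[1,2) x cols[2,4) = 1x2
Unfold 1 (reflect across h@1): 2 holes -> [(0, 3), (1, 3)]
Unfold 2 (reflect across v@2): 4 holes -> [(0, 0), (0, 3), (1, 0), (1, 3)]
Unfold 3 (reflect across h@2): 8 holes -> [(0, 0), (0, 3), (1, 0), (1, 3), (2, 0), (2, 3), (3, 0), (3, 3)]
Unfold 4 (reflect across h@4): 16 holes -> [(0, 0), (0, 3), (1, 0), (1, 3), (2, 0), (2, 3), (3, 0), (3, 3), (4, 0), (4, 3), (5, 0), (5, 3), (6, 0), (6, 3), (7, 0), (7, 3)]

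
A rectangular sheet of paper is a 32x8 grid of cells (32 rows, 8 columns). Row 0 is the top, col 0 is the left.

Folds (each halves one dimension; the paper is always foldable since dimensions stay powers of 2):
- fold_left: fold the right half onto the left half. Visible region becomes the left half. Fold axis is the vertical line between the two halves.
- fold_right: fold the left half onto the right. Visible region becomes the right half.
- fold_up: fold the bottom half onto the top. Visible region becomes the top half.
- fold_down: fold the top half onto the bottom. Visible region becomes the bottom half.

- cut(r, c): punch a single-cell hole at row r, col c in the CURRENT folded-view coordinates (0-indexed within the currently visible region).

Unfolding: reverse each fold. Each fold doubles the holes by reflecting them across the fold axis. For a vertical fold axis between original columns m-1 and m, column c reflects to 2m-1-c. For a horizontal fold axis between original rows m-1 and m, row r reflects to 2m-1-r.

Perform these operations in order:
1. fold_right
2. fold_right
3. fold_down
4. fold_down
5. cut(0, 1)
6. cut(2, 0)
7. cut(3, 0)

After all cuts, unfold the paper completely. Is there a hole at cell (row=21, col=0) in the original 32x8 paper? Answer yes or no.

Op 1 fold_right: fold axis v@4; visible region now rows[0,32) x cols[4,8) = 32x4
Op 2 fold_right: fold axis v@6; visible region now rows[0,32) x cols[6,8) = 32x2
Op 3 fold_down: fold axis h@16; visible region now rows[16,32) x cols[6,8) = 16x2
Op 4 fold_down: fold axis h@24; visible region now rows[24,32) x cols[6,8) = 8x2
Op 5 cut(0, 1): punch at orig (24,7); cuts so far [(24, 7)]; region rows[24,32) x cols[6,8) = 8x2
Op 6 cut(2, 0): punch at orig (26,6); cuts so far [(24, 7), (26, 6)]; region rows[24,32) x cols[6,8) = 8x2
Op 7 cut(3, 0): punch at orig (27,6); cuts so far [(24, 7), (26, 6), (27, 6)]; region rows[24,32) x cols[6,8) = 8x2
Unfold 1 (reflect across h@24): 6 holes -> [(20, 6), (21, 6), (23, 7), (24, 7), (26, 6), (27, 6)]
Unfold 2 (reflect across h@16): 12 holes -> [(4, 6), (5, 6), (7, 7), (8, 7), (10, 6), (11, 6), (20, 6), (21, 6), (23, 7), (24, 7), (26, 6), (27, 6)]
Unfold 3 (reflect across v@6): 24 holes -> [(4, 5), (4, 6), (5, 5), (5, 6), (7, 4), (7, 7), (8, 4), (8, 7), (10, 5), (10, 6), (11, 5), (11, 6), (20, 5), (20, 6), (21, 5), (21, 6), (23, 4), (23, 7), (24, 4), (24, 7), (26, 5), (26, 6), (27, 5), (27, 6)]
Unfold 4 (reflect across v@4): 48 holes -> [(4, 1), (4, 2), (4, 5), (4, 6), (5, 1), (5, 2), (5, 5), (5, 6), (7, 0), (7, 3), (7, 4), (7, 7), (8, 0), (8, 3), (8, 4), (8, 7), (10, 1), (10, 2), (10, 5), (10, 6), (11, 1), (11, 2), (11, 5), (11, 6), (20, 1), (20, 2), (20, 5), (20, 6), (21, 1), (21, 2), (21, 5), (21, 6), (23, 0), (23, 3), (23, 4), (23, 7), (24, 0), (24, 3), (24, 4), (24, 7), (26, 1), (26, 2), (26, 5), (26, 6), (27, 1), (27, 2), (27, 5), (27, 6)]
Holes: [(4, 1), (4, 2), (4, 5), (4, 6), (5, 1), (5, 2), (5, 5), (5, 6), (7, 0), (7, 3), (7, 4), (7, 7), (8, 0), (8, 3), (8, 4), (8, 7), (10, 1), (10, 2), (10, 5), (10, 6), (11, 1), (11, 2), (11, 5), (11, 6), (20, 1), (20, 2), (20, 5), (20, 6), (21, 1), (21, 2), (21, 5), (21, 6), (23, 0), (23, 3), (23, 4), (23, 7), (24, 0), (24, 3), (24, 4), (24, 7), (26, 1), (26, 2), (26, 5), (26, 6), (27, 1), (27, 2), (27, 5), (27, 6)]

Answer: no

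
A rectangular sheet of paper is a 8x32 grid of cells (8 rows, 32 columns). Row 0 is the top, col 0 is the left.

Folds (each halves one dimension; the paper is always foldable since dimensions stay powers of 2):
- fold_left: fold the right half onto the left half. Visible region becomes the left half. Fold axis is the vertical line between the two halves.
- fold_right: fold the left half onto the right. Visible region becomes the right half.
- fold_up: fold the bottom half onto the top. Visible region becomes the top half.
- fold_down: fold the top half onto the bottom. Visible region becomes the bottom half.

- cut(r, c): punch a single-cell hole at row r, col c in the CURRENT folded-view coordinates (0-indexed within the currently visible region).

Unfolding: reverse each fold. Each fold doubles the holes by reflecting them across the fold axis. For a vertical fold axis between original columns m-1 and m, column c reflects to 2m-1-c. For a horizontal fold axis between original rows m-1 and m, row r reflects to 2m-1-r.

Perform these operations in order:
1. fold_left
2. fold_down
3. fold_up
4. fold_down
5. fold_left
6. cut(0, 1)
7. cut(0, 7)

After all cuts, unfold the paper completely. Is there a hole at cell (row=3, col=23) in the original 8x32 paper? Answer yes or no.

Answer: yes

Derivation:
Op 1 fold_left: fold axis v@16; visible region now rows[0,8) x cols[0,16) = 8x16
Op 2 fold_down: fold axis h@4; visible region now rows[4,8) x cols[0,16) = 4x16
Op 3 fold_up: fold axis h@6; visible region now rows[4,6) x cols[0,16) = 2x16
Op 4 fold_down: fold axis h@5; visible region now rows[5,6) x cols[0,16) = 1x16
Op 5 fold_left: fold axis v@8; visible region now rows[5,6) x cols[0,8) = 1x8
Op 6 cut(0, 1): punch at orig (5,1); cuts so far [(5, 1)]; region rows[5,6) x cols[0,8) = 1x8
Op 7 cut(0, 7): punch at orig (5,7); cuts so far [(5, 1), (5, 7)]; region rows[5,6) x cols[0,8) = 1x8
Unfold 1 (reflect across v@8): 4 holes -> [(5, 1), (5, 7), (5, 8), (5, 14)]
Unfold 2 (reflect across h@5): 8 holes -> [(4, 1), (4, 7), (4, 8), (4, 14), (5, 1), (5, 7), (5, 8), (5, 14)]
Unfold 3 (reflect across h@6): 16 holes -> [(4, 1), (4, 7), (4, 8), (4, 14), (5, 1), (5, 7), (5, 8), (5, 14), (6, 1), (6, 7), (6, 8), (6, 14), (7, 1), (7, 7), (7, 8), (7, 14)]
Unfold 4 (reflect across h@4): 32 holes -> [(0, 1), (0, 7), (0, 8), (0, 14), (1, 1), (1, 7), (1, 8), (1, 14), (2, 1), (2, 7), (2, 8), (2, 14), (3, 1), (3, 7), (3, 8), (3, 14), (4, 1), (4, 7), (4, 8), (4, 14), (5, 1), (5, 7), (5, 8), (5, 14), (6, 1), (6, 7), (6, 8), (6, 14), (7, 1), (7, 7), (7, 8), (7, 14)]
Unfold 5 (reflect across v@16): 64 holes -> [(0, 1), (0, 7), (0, 8), (0, 14), (0, 17), (0, 23), (0, 24), (0, 30), (1, 1), (1, 7), (1, 8), (1, 14), (1, 17), (1, 23), (1, 24), (1, 30), (2, 1), (2, 7), (2, 8), (2, 14), (2, 17), (2, 23), (2, 24), (2, 30), (3, 1), (3, 7), (3, 8), (3, 14), (3, 17), (3, 23), (3, 24), (3, 30), (4, 1), (4, 7), (4, 8), (4, 14), (4, 17), (4, 23), (4, 24), (4, 30), (5, 1), (5, 7), (5, 8), (5, 14), (5, 17), (5, 23), (5, 24), (5, 30), (6, 1), (6, 7), (6, 8), (6, 14), (6, 17), (6, 23), (6, 24), (6, 30), (7, 1), (7, 7), (7, 8), (7, 14), (7, 17), (7, 23), (7, 24), (7, 30)]
Holes: [(0, 1), (0, 7), (0, 8), (0, 14), (0, 17), (0, 23), (0, 24), (0, 30), (1, 1), (1, 7), (1, 8), (1, 14), (1, 17), (1, 23), (1, 24), (1, 30), (2, 1), (2, 7), (2, 8), (2, 14), (2, 17), (2, 23), (2, 24), (2, 30), (3, 1), (3, 7), (3, 8), (3, 14), (3, 17), (3, 23), (3, 24), (3, 30), (4, 1), (4, 7), (4, 8), (4, 14), (4, 17), (4, 23), (4, 24), (4, 30), (5, 1), (5, 7), (5, 8), (5, 14), (5, 17), (5, 23), (5, 24), (5, 30), (6, 1), (6, 7), (6, 8), (6, 14), (6, 17), (6, 23), (6, 24), (6, 30), (7, 1), (7, 7), (7, 8), (7, 14), (7, 17), (7, 23), (7, 24), (7, 30)]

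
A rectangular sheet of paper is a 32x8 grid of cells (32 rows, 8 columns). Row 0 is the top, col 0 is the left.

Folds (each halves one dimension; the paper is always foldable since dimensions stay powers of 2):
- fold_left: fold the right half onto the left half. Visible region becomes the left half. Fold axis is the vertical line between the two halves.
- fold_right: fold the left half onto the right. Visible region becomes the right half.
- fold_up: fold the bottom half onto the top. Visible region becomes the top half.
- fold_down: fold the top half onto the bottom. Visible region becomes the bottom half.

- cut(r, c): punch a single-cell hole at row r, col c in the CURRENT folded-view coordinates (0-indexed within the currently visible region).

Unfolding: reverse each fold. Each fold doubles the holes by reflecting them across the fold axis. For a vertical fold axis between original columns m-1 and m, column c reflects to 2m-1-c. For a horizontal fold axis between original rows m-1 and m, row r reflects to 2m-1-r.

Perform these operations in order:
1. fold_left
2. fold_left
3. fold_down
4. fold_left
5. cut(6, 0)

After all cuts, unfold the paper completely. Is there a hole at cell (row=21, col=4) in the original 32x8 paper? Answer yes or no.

Op 1 fold_left: fold axis v@4; visible region now rows[0,32) x cols[0,4) = 32x4
Op 2 fold_left: fold axis v@2; visible region now rows[0,32) x cols[0,2) = 32x2
Op 3 fold_down: fold axis h@16; visible region now rows[16,32) x cols[0,2) = 16x2
Op 4 fold_left: fold axis v@1; visible region now rows[16,32) x cols[0,1) = 16x1
Op 5 cut(6, 0): punch at orig (22,0); cuts so far [(22, 0)]; region rows[16,32) x cols[0,1) = 16x1
Unfold 1 (reflect across v@1): 2 holes -> [(22, 0), (22, 1)]
Unfold 2 (reflect across h@16): 4 holes -> [(9, 0), (9, 1), (22, 0), (22, 1)]
Unfold 3 (reflect across v@2): 8 holes -> [(9, 0), (9, 1), (9, 2), (9, 3), (22, 0), (22, 1), (22, 2), (22, 3)]
Unfold 4 (reflect across v@4): 16 holes -> [(9, 0), (9, 1), (9, 2), (9, 3), (9, 4), (9, 5), (9, 6), (9, 7), (22, 0), (22, 1), (22, 2), (22, 3), (22, 4), (22, 5), (22, 6), (22, 7)]
Holes: [(9, 0), (9, 1), (9, 2), (9, 3), (9, 4), (9, 5), (9, 6), (9, 7), (22, 0), (22, 1), (22, 2), (22, 3), (22, 4), (22, 5), (22, 6), (22, 7)]

Answer: no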